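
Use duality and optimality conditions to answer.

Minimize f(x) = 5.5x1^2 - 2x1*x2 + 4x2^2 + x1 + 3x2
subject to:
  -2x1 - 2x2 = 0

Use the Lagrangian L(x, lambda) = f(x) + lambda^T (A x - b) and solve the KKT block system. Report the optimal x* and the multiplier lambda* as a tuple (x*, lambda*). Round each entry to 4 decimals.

Form the Lagrangian:
  L(x, lambda) = (1/2) x^T Q x + c^T x + lambda^T (A x - b)
Stationarity (grad_x L = 0): Q x + c + A^T lambda = 0.
Primal feasibility: A x = b.

This gives the KKT block system:
  [ Q   A^T ] [ x     ]   [-c ]
  [ A    0  ] [ lambda ] = [ b ]

Solving the linear system:
  x*      = (0.087, -0.087)
  lambda* = (1.0652)
  f(x*)   = -0.087

x* = (0.087, -0.087), lambda* = (1.0652)


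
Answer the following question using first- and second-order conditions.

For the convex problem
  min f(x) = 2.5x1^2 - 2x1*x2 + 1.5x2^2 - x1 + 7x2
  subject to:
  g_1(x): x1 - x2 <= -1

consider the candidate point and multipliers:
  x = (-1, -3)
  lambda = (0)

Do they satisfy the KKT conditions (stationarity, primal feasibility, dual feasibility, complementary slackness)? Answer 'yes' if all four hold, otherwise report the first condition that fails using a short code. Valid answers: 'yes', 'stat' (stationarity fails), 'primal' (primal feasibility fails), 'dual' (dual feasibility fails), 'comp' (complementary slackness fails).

Gradient of f: grad f(x) = Q x + c = (0, 0)
Constraint values g_i(x) = a_i^T x - b_i:
  g_1((-1, -3)) = 3
Stationarity residual: grad f(x) + sum_i lambda_i a_i = (0, 0)
  -> stationarity OK
Primal feasibility (all g_i <= 0): FAILS
Dual feasibility (all lambda_i >= 0): OK
Complementary slackness (lambda_i * g_i(x) = 0 for all i): OK

Verdict: the first failing condition is primal_feasibility -> primal.

primal


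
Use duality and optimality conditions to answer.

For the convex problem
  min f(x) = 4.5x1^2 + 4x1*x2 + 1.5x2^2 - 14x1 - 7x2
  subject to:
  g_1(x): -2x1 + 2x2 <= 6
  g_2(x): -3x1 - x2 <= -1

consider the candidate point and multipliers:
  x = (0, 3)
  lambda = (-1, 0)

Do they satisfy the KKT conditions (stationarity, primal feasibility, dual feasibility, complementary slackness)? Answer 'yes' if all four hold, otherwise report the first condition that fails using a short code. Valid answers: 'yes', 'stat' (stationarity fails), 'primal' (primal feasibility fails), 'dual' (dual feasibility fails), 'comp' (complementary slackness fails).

Gradient of f: grad f(x) = Q x + c = (-2, 2)
Constraint values g_i(x) = a_i^T x - b_i:
  g_1((0, 3)) = 0
  g_2((0, 3)) = -2
Stationarity residual: grad f(x) + sum_i lambda_i a_i = (0, 0)
  -> stationarity OK
Primal feasibility (all g_i <= 0): OK
Dual feasibility (all lambda_i >= 0): FAILS
Complementary slackness (lambda_i * g_i(x) = 0 for all i): OK

Verdict: the first failing condition is dual_feasibility -> dual.

dual


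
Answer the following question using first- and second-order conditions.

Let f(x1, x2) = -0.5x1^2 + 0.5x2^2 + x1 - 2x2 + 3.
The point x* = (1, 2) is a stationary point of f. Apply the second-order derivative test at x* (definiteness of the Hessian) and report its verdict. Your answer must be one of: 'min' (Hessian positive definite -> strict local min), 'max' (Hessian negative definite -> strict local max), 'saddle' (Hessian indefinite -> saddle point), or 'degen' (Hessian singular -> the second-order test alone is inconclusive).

Compute the Hessian H = grad^2 f:
  H = [[-1, 0], [0, 1]]
Verify stationarity: grad f(x*) = H x* + g = (0, 0).
Eigenvalues of H: -1, 1.
Eigenvalues have mixed signs, so H is indefinite -> x* is a saddle point.

saddle


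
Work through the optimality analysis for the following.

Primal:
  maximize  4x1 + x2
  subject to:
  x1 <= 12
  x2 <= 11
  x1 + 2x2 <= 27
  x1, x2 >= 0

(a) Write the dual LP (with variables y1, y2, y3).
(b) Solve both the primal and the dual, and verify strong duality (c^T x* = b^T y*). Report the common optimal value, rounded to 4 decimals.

The standard primal-dual pair for 'max c^T x s.t. A x <= b, x >= 0' is:
  Dual:  min b^T y  s.t.  A^T y >= c,  y >= 0.

So the dual LP is:
  minimize  12y1 + 11y2 + 27y3
  subject to:
    y1 + y3 >= 4
    y2 + 2y3 >= 1
    y1, y2, y3 >= 0

Solving the primal: x* = (12, 7.5).
  primal value c^T x* = 55.5.
Solving the dual: y* = (3.5, 0, 0.5).
  dual value b^T y* = 55.5.
Strong duality: c^T x* = b^T y*. Confirmed.

55.5


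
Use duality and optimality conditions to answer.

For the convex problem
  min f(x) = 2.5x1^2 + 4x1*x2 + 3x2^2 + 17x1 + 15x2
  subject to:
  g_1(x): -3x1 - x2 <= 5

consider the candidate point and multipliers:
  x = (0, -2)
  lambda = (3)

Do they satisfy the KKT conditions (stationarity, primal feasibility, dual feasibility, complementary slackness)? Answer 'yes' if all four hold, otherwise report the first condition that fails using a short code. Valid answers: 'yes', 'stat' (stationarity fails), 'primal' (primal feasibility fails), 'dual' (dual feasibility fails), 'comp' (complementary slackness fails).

Gradient of f: grad f(x) = Q x + c = (9, 3)
Constraint values g_i(x) = a_i^T x - b_i:
  g_1((0, -2)) = -3
Stationarity residual: grad f(x) + sum_i lambda_i a_i = (0, 0)
  -> stationarity OK
Primal feasibility (all g_i <= 0): OK
Dual feasibility (all lambda_i >= 0): OK
Complementary slackness (lambda_i * g_i(x) = 0 for all i): FAILS

Verdict: the first failing condition is complementary_slackness -> comp.

comp


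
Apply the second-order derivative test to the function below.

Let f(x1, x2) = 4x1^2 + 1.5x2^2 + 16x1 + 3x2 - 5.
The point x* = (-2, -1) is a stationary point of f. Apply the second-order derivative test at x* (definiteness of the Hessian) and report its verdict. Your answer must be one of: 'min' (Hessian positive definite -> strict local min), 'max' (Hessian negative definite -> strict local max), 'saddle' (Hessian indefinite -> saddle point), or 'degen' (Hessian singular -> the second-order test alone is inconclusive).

Compute the Hessian H = grad^2 f:
  H = [[8, 0], [0, 3]]
Verify stationarity: grad f(x*) = H x* + g = (0, 0).
Eigenvalues of H: 3, 8.
Both eigenvalues > 0, so H is positive definite -> x* is a strict local min.

min


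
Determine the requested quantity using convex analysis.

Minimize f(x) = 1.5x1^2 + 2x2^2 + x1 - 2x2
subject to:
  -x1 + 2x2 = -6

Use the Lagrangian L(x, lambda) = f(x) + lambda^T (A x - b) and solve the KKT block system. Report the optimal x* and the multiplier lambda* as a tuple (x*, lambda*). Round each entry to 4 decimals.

Form the Lagrangian:
  L(x, lambda) = (1/2) x^T Q x + c^T x + lambda^T (A x - b)
Stationarity (grad_x L = 0): Q x + c + A^T lambda = 0.
Primal feasibility: A x = b.

This gives the KKT block system:
  [ Q   A^T ] [ x     ]   [-c ]
  [ A    0  ] [ lambda ] = [ b ]

Solving the linear system:
  x*      = (1.5, -2.25)
  lambda* = (5.5)
  f(x*)   = 19.5

x* = (1.5, -2.25), lambda* = (5.5)


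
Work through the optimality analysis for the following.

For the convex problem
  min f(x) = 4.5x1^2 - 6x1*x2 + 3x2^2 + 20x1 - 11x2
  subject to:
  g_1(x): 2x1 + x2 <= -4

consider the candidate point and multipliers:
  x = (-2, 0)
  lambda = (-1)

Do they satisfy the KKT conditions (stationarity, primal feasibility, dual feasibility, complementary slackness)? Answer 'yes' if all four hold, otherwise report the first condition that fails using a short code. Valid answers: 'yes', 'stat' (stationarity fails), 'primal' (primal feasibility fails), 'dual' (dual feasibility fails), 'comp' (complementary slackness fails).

Gradient of f: grad f(x) = Q x + c = (2, 1)
Constraint values g_i(x) = a_i^T x - b_i:
  g_1((-2, 0)) = 0
Stationarity residual: grad f(x) + sum_i lambda_i a_i = (0, 0)
  -> stationarity OK
Primal feasibility (all g_i <= 0): OK
Dual feasibility (all lambda_i >= 0): FAILS
Complementary slackness (lambda_i * g_i(x) = 0 for all i): OK

Verdict: the first failing condition is dual_feasibility -> dual.

dual


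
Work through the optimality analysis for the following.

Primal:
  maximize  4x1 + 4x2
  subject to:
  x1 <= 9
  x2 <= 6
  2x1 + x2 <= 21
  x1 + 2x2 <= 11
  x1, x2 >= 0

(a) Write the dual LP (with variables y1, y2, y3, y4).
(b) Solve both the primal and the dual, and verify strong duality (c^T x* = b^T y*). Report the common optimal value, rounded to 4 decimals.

The standard primal-dual pair for 'max c^T x s.t. A x <= b, x >= 0' is:
  Dual:  min b^T y  s.t.  A^T y >= c,  y >= 0.

So the dual LP is:
  minimize  9y1 + 6y2 + 21y3 + 11y4
  subject to:
    y1 + 2y3 + y4 >= 4
    y2 + y3 + 2y4 >= 4
    y1, y2, y3, y4 >= 0

Solving the primal: x* = (9, 1).
  primal value c^T x* = 40.
Solving the dual: y* = (2, 0, 0, 2).
  dual value b^T y* = 40.
Strong duality: c^T x* = b^T y*. Confirmed.

40


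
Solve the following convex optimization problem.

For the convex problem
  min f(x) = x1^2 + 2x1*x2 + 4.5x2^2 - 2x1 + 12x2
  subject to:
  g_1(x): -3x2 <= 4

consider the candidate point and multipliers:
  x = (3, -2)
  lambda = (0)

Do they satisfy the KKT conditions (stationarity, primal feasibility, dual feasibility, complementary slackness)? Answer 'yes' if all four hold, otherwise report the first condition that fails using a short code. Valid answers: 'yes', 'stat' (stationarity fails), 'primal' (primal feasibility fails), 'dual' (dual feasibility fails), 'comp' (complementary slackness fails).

Gradient of f: grad f(x) = Q x + c = (0, 0)
Constraint values g_i(x) = a_i^T x - b_i:
  g_1((3, -2)) = 2
Stationarity residual: grad f(x) + sum_i lambda_i a_i = (0, 0)
  -> stationarity OK
Primal feasibility (all g_i <= 0): FAILS
Dual feasibility (all lambda_i >= 0): OK
Complementary slackness (lambda_i * g_i(x) = 0 for all i): OK

Verdict: the first failing condition is primal_feasibility -> primal.

primal


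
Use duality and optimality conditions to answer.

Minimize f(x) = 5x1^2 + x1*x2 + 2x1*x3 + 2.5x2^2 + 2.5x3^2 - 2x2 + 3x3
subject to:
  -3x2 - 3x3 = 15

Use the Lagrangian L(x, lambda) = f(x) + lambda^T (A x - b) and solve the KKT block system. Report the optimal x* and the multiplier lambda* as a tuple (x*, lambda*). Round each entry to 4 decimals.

Form the Lagrangian:
  L(x, lambda) = (1/2) x^T Q x + c^T x + lambda^T (A x - b)
Stationarity (grad_x L = 0): Q x + c + A^T lambda = 0.
Primal feasibility: A x = b.

This gives the KKT block system:
  [ Q   A^T ] [ x     ]   [-c ]
  [ A    0  ] [ lambda ] = [ b ]

Solving the linear system:
  x*      = (0.8081, -1.9192, -3.0808)
  lambda* = (-3.596)
  f(x*)   = 24.2677

x* = (0.8081, -1.9192, -3.0808), lambda* = (-3.596)


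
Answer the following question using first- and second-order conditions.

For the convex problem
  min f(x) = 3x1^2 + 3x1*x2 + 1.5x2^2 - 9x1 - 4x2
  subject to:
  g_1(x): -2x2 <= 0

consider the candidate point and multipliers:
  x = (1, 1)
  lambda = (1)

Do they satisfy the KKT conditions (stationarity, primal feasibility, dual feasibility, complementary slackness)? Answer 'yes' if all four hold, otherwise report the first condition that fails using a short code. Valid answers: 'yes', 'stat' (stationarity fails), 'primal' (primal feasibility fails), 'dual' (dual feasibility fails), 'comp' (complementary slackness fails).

Gradient of f: grad f(x) = Q x + c = (0, 2)
Constraint values g_i(x) = a_i^T x - b_i:
  g_1((1, 1)) = -2
Stationarity residual: grad f(x) + sum_i lambda_i a_i = (0, 0)
  -> stationarity OK
Primal feasibility (all g_i <= 0): OK
Dual feasibility (all lambda_i >= 0): OK
Complementary slackness (lambda_i * g_i(x) = 0 for all i): FAILS

Verdict: the first failing condition is complementary_slackness -> comp.

comp


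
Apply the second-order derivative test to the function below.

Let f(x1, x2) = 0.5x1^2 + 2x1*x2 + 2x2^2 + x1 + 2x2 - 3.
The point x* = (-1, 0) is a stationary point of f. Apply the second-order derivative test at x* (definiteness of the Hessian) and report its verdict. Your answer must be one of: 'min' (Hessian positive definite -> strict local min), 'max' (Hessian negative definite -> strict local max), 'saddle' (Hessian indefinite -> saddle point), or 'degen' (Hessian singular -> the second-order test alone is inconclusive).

Compute the Hessian H = grad^2 f:
  H = [[1, 2], [2, 4]]
Verify stationarity: grad f(x*) = H x* + g = (0, 0).
Eigenvalues of H: 0, 5.
H has a zero eigenvalue (singular; positive semidefinite but not definite), so H is neither positive definite, negative definite, nor indefinite. The second-order test alone is inconclusive -> degen.
(Indeed, f is constant along the null direction of H through x*, so x* is not a strict local extremum.)

degen


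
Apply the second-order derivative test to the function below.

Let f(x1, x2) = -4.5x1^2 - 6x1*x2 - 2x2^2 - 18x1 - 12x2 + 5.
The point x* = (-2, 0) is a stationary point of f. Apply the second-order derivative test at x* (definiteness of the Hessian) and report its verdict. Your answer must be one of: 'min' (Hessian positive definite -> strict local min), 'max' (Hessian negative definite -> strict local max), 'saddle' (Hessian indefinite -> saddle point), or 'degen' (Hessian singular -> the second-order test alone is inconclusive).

Compute the Hessian H = grad^2 f:
  H = [[-9, -6], [-6, -4]]
Verify stationarity: grad f(x*) = H x* + g = (0, 0).
Eigenvalues of H: -13, 0.
H has a zero eigenvalue (singular; negative semidefinite but not definite), so H is neither positive definite, negative definite, nor indefinite. The second-order test alone is inconclusive -> degen.
(Indeed, f is constant along the null direction of H through x*, so x* is not a strict local extremum.)

degen


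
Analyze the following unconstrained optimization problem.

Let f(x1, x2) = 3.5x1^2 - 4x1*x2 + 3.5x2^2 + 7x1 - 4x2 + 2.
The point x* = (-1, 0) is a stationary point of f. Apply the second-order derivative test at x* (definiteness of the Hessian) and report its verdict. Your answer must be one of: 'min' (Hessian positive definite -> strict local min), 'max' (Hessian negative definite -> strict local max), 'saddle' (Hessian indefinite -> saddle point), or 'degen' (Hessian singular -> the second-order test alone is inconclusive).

Compute the Hessian H = grad^2 f:
  H = [[7, -4], [-4, 7]]
Verify stationarity: grad f(x*) = H x* + g = (0, 0).
Eigenvalues of H: 3, 11.
Both eigenvalues > 0, so H is positive definite -> x* is a strict local min.

min


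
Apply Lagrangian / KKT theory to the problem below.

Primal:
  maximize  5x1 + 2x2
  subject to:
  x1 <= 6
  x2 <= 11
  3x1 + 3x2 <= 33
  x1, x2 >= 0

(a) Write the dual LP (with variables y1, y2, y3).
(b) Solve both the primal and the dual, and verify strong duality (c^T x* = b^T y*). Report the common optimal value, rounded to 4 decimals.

The standard primal-dual pair for 'max c^T x s.t. A x <= b, x >= 0' is:
  Dual:  min b^T y  s.t.  A^T y >= c,  y >= 0.

So the dual LP is:
  minimize  6y1 + 11y2 + 33y3
  subject to:
    y1 + 3y3 >= 5
    y2 + 3y3 >= 2
    y1, y2, y3 >= 0

Solving the primal: x* = (6, 5).
  primal value c^T x* = 40.
Solving the dual: y* = (3, 0, 0.6667).
  dual value b^T y* = 40.
Strong duality: c^T x* = b^T y*. Confirmed.

40


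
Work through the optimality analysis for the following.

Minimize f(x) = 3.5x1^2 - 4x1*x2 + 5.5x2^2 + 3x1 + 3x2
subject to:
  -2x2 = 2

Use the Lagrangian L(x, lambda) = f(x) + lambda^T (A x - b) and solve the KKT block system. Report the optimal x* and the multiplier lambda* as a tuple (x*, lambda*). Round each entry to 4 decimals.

Form the Lagrangian:
  L(x, lambda) = (1/2) x^T Q x + c^T x + lambda^T (A x - b)
Stationarity (grad_x L = 0): Q x + c + A^T lambda = 0.
Primal feasibility: A x = b.

This gives the KKT block system:
  [ Q   A^T ] [ x     ]   [-c ]
  [ A    0  ] [ lambda ] = [ b ]

Solving the linear system:
  x*      = (-1, -1)
  lambda* = (-2)
  f(x*)   = -1

x* = (-1, -1), lambda* = (-2)


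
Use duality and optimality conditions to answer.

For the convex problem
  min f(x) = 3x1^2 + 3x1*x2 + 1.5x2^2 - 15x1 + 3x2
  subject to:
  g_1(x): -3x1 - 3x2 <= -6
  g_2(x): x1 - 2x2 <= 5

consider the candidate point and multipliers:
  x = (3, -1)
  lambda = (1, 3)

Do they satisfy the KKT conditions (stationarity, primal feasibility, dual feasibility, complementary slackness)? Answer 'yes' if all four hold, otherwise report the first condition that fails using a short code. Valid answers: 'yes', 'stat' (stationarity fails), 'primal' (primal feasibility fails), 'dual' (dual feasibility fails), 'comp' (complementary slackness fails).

Gradient of f: grad f(x) = Q x + c = (0, 9)
Constraint values g_i(x) = a_i^T x - b_i:
  g_1((3, -1)) = 0
  g_2((3, -1)) = 0
Stationarity residual: grad f(x) + sum_i lambda_i a_i = (0, 0)
  -> stationarity OK
Primal feasibility (all g_i <= 0): OK
Dual feasibility (all lambda_i >= 0): OK
Complementary slackness (lambda_i * g_i(x) = 0 for all i): OK

Verdict: yes, KKT holds.

yes


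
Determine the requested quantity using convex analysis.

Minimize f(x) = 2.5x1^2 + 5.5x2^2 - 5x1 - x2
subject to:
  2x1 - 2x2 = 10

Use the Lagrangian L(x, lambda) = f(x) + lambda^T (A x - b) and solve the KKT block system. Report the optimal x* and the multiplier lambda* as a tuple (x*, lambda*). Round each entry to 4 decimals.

Form the Lagrangian:
  L(x, lambda) = (1/2) x^T Q x + c^T x + lambda^T (A x - b)
Stationarity (grad_x L = 0): Q x + c + A^T lambda = 0.
Primal feasibility: A x = b.

This gives the KKT block system:
  [ Q   A^T ] [ x     ]   [-c ]
  [ A    0  ] [ lambda ] = [ b ]

Solving the linear system:
  x*      = (3.8125, -1.1875)
  lambda* = (-7.0312)
  f(x*)   = 26.2188

x* = (3.8125, -1.1875), lambda* = (-7.0312)


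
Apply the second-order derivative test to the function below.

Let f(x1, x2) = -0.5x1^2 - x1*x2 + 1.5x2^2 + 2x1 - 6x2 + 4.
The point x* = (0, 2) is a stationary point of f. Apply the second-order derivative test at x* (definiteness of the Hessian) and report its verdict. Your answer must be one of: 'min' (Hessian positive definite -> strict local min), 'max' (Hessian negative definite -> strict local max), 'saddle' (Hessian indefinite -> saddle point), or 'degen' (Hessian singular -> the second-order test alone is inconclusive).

Compute the Hessian H = grad^2 f:
  H = [[-1, -1], [-1, 3]]
Verify stationarity: grad f(x*) = H x* + g = (0, 0).
Eigenvalues of H: -1.2361, 3.2361.
Eigenvalues have mixed signs, so H is indefinite -> x* is a saddle point.

saddle


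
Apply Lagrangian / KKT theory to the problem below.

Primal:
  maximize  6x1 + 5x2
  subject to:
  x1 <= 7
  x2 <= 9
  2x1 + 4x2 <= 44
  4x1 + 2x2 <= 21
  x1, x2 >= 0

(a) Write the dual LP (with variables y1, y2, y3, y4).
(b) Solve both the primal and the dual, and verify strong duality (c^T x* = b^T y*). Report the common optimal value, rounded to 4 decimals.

The standard primal-dual pair for 'max c^T x s.t. A x <= b, x >= 0' is:
  Dual:  min b^T y  s.t.  A^T y >= c,  y >= 0.

So the dual LP is:
  minimize  7y1 + 9y2 + 44y3 + 21y4
  subject to:
    y1 + 2y3 + 4y4 >= 6
    y2 + 4y3 + 2y4 >= 5
    y1, y2, y3, y4 >= 0

Solving the primal: x* = (0.75, 9).
  primal value c^T x* = 49.5.
Solving the dual: y* = (0, 2, 0, 1.5).
  dual value b^T y* = 49.5.
Strong duality: c^T x* = b^T y*. Confirmed.

49.5


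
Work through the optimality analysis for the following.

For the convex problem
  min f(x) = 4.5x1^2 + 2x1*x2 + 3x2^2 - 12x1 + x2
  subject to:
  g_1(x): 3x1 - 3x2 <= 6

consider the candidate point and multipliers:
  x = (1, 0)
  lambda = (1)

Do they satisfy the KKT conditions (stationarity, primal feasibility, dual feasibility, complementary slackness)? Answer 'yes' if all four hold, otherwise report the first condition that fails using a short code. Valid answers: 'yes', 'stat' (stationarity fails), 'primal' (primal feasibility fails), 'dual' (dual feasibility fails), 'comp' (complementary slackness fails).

Gradient of f: grad f(x) = Q x + c = (-3, 3)
Constraint values g_i(x) = a_i^T x - b_i:
  g_1((1, 0)) = -3
Stationarity residual: grad f(x) + sum_i lambda_i a_i = (0, 0)
  -> stationarity OK
Primal feasibility (all g_i <= 0): OK
Dual feasibility (all lambda_i >= 0): OK
Complementary slackness (lambda_i * g_i(x) = 0 for all i): FAILS

Verdict: the first failing condition is complementary_slackness -> comp.

comp


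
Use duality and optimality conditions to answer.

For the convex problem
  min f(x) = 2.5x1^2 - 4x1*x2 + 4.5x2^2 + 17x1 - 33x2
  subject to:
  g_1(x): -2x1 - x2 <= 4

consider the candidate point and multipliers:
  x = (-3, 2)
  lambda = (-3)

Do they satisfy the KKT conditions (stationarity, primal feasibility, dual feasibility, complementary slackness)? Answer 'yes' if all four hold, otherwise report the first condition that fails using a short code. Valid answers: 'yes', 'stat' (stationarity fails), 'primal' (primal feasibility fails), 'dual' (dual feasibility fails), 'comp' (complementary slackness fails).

Gradient of f: grad f(x) = Q x + c = (-6, -3)
Constraint values g_i(x) = a_i^T x - b_i:
  g_1((-3, 2)) = 0
Stationarity residual: grad f(x) + sum_i lambda_i a_i = (0, 0)
  -> stationarity OK
Primal feasibility (all g_i <= 0): OK
Dual feasibility (all lambda_i >= 0): FAILS
Complementary slackness (lambda_i * g_i(x) = 0 for all i): OK

Verdict: the first failing condition is dual_feasibility -> dual.

dual


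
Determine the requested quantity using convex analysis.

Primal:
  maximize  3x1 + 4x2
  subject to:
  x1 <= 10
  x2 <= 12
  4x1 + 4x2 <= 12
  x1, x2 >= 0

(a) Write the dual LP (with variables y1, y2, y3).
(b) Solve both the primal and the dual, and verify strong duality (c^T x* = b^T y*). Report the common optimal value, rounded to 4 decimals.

The standard primal-dual pair for 'max c^T x s.t. A x <= b, x >= 0' is:
  Dual:  min b^T y  s.t.  A^T y >= c,  y >= 0.

So the dual LP is:
  minimize  10y1 + 12y2 + 12y3
  subject to:
    y1 + 4y3 >= 3
    y2 + 4y3 >= 4
    y1, y2, y3 >= 0

Solving the primal: x* = (0, 3).
  primal value c^T x* = 12.
Solving the dual: y* = (0, 0, 1).
  dual value b^T y* = 12.
Strong duality: c^T x* = b^T y*. Confirmed.

12


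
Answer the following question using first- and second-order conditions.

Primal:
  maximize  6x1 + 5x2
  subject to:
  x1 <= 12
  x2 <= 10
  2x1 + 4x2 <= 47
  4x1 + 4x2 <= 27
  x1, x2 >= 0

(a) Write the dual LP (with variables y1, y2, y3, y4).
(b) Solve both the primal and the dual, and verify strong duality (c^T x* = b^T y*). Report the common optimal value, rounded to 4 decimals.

The standard primal-dual pair for 'max c^T x s.t. A x <= b, x >= 0' is:
  Dual:  min b^T y  s.t.  A^T y >= c,  y >= 0.

So the dual LP is:
  minimize  12y1 + 10y2 + 47y3 + 27y4
  subject to:
    y1 + 2y3 + 4y4 >= 6
    y2 + 4y3 + 4y4 >= 5
    y1, y2, y3, y4 >= 0

Solving the primal: x* = (6.75, 0).
  primal value c^T x* = 40.5.
Solving the dual: y* = (0, 0, 0, 1.5).
  dual value b^T y* = 40.5.
Strong duality: c^T x* = b^T y*. Confirmed.

40.5


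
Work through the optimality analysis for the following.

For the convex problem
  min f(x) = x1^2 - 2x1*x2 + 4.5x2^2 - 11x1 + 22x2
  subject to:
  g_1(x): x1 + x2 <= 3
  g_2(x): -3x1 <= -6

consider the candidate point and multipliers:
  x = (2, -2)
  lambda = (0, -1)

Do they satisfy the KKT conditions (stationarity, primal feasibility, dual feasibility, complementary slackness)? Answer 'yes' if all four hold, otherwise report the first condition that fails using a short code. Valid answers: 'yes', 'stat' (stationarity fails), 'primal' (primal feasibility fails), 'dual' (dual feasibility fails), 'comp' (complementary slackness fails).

Gradient of f: grad f(x) = Q x + c = (-3, 0)
Constraint values g_i(x) = a_i^T x - b_i:
  g_1((2, -2)) = -3
  g_2((2, -2)) = 0
Stationarity residual: grad f(x) + sum_i lambda_i a_i = (0, 0)
  -> stationarity OK
Primal feasibility (all g_i <= 0): OK
Dual feasibility (all lambda_i >= 0): FAILS
Complementary slackness (lambda_i * g_i(x) = 0 for all i): OK

Verdict: the first failing condition is dual_feasibility -> dual.

dual


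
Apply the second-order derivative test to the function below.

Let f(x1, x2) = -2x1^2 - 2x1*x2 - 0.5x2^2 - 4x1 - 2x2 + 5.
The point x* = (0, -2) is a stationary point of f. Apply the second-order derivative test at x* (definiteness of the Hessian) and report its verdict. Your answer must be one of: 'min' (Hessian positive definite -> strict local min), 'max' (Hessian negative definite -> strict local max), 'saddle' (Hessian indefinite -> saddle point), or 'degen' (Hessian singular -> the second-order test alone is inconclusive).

Compute the Hessian H = grad^2 f:
  H = [[-4, -2], [-2, -1]]
Verify stationarity: grad f(x*) = H x* + g = (0, 0).
Eigenvalues of H: -5, 0.
H has a zero eigenvalue (singular; negative semidefinite but not definite), so H is neither positive definite, negative definite, nor indefinite. The second-order test alone is inconclusive -> degen.
(Indeed, f is constant along the null direction of H through x*, so x* is not a strict local extremum.)

degen


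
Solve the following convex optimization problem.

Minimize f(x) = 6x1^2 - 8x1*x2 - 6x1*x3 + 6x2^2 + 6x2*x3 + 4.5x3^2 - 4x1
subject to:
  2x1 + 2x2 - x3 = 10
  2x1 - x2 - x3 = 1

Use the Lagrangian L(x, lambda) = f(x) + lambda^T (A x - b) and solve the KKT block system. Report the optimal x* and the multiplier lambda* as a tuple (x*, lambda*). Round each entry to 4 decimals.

Form the Lagrangian:
  L(x, lambda) = (1/2) x^T Q x + c^T x + lambda^T (A x - b)
Stationarity (grad_x L = 0): Q x + c + A^T lambda = 0.
Primal feasibility: A x = b.

This gives the KKT block system:
  [ Q   A^T ] [ x     ]   [-c ]
  [ A    0  ] [ lambda ] = [ b ]

Solving the linear system:
  x*      = (1.6667, 3, -0.6667)
  lambda* = (-5.5556, 7.5556)
  f(x*)   = 20.6667

x* = (1.6667, 3, -0.6667), lambda* = (-5.5556, 7.5556)


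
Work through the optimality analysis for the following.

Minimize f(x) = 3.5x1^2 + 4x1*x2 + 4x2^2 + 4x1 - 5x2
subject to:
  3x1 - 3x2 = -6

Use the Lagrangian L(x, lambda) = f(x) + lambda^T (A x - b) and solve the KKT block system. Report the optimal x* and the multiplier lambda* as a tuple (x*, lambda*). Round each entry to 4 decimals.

Form the Lagrangian:
  L(x, lambda) = (1/2) x^T Q x + c^T x + lambda^T (A x - b)
Stationarity (grad_x L = 0): Q x + c + A^T lambda = 0.
Primal feasibility: A x = b.

This gives the KKT block system:
  [ Q   A^T ] [ x     ]   [-c ]
  [ A    0  ] [ lambda ] = [ b ]

Solving the linear system:
  x*      = (-1, 1)
  lambda* = (-0.3333)
  f(x*)   = -5.5

x* = (-1, 1), lambda* = (-0.3333)


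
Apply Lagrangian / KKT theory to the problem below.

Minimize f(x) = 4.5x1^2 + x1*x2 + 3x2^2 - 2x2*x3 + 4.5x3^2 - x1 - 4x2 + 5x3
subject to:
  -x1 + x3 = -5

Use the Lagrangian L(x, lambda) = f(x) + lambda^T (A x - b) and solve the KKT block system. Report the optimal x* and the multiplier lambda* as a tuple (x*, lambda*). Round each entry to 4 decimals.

Form the Lagrangian:
  L(x, lambda) = (1/2) x^T Q x + c^T x + lambda^T (A x - b)
Stationarity (grad_x L = 0): Q x + c + A^T lambda = 0.
Primal feasibility: A x = b.

This gives the KKT block system:
  [ Q   A^T ] [ x     ]   [-c ]
  [ A    0  ] [ lambda ] = [ b ]

Solving the linear system:
  x*      = (2.243, -0.6262, -2.757)
  lambda* = (18.5607)
  f(x*)   = 39.6402

x* = (2.243, -0.6262, -2.757), lambda* = (18.5607)


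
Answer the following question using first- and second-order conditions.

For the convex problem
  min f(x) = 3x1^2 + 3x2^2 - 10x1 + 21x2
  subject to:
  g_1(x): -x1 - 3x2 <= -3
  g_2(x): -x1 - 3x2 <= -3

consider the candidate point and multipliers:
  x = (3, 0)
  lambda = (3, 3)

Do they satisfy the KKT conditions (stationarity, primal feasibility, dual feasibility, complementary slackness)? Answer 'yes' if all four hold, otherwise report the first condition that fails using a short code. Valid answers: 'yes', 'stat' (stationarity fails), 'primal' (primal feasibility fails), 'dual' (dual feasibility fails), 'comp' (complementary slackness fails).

Gradient of f: grad f(x) = Q x + c = (8, 21)
Constraint values g_i(x) = a_i^T x - b_i:
  g_1((3, 0)) = 0
  g_2((3, 0)) = 0
Stationarity residual: grad f(x) + sum_i lambda_i a_i = (2, 3)
  -> stationarity FAILS
Primal feasibility (all g_i <= 0): OK
Dual feasibility (all lambda_i >= 0): OK
Complementary slackness (lambda_i * g_i(x) = 0 for all i): OK

Verdict: the first failing condition is stationarity -> stat.

stat


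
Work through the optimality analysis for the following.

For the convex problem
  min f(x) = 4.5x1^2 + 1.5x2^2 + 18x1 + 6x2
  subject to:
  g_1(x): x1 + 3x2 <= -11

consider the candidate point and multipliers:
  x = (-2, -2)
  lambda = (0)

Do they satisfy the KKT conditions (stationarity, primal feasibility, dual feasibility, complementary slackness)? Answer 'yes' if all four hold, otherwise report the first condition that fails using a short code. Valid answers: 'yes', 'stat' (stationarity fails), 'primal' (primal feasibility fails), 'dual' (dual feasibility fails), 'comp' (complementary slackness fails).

Gradient of f: grad f(x) = Q x + c = (0, 0)
Constraint values g_i(x) = a_i^T x - b_i:
  g_1((-2, -2)) = 3
Stationarity residual: grad f(x) + sum_i lambda_i a_i = (0, 0)
  -> stationarity OK
Primal feasibility (all g_i <= 0): FAILS
Dual feasibility (all lambda_i >= 0): OK
Complementary slackness (lambda_i * g_i(x) = 0 for all i): OK

Verdict: the first failing condition is primal_feasibility -> primal.

primal


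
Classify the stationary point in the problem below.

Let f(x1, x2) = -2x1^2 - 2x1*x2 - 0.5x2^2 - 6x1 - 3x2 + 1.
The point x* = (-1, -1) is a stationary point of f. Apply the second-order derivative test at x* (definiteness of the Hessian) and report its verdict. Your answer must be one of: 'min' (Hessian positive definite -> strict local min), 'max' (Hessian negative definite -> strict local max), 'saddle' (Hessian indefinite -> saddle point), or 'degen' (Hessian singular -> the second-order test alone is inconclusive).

Compute the Hessian H = grad^2 f:
  H = [[-4, -2], [-2, -1]]
Verify stationarity: grad f(x*) = H x* + g = (0, 0).
Eigenvalues of H: -5, 0.
H has a zero eigenvalue (singular; negative semidefinite but not definite), so H is neither positive definite, negative definite, nor indefinite. The second-order test alone is inconclusive -> degen.
(Indeed, f is constant along the null direction of H through x*, so x* is not a strict local extremum.)

degen


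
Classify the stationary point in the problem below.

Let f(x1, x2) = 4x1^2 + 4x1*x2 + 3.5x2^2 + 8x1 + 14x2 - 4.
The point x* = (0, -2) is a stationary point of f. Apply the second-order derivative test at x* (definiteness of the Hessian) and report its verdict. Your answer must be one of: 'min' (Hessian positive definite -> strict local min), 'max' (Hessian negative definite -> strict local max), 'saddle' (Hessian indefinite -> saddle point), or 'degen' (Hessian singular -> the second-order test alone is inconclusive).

Compute the Hessian H = grad^2 f:
  H = [[8, 4], [4, 7]]
Verify stationarity: grad f(x*) = H x* + g = (0, 0).
Eigenvalues of H: 3.4689, 11.5311.
Both eigenvalues > 0, so H is positive definite -> x* is a strict local min.

min


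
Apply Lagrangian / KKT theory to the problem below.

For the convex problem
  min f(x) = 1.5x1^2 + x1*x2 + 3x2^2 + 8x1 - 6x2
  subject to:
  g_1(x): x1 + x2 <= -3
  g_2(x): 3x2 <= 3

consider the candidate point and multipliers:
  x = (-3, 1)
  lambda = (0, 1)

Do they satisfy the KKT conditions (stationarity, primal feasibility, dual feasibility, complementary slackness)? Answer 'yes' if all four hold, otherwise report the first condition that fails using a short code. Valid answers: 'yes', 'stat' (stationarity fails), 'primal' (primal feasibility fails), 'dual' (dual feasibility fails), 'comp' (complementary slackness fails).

Gradient of f: grad f(x) = Q x + c = (0, -3)
Constraint values g_i(x) = a_i^T x - b_i:
  g_1((-3, 1)) = 1
  g_2((-3, 1)) = 0
Stationarity residual: grad f(x) + sum_i lambda_i a_i = (0, 0)
  -> stationarity OK
Primal feasibility (all g_i <= 0): FAILS
Dual feasibility (all lambda_i >= 0): OK
Complementary slackness (lambda_i * g_i(x) = 0 for all i): OK

Verdict: the first failing condition is primal_feasibility -> primal.

primal


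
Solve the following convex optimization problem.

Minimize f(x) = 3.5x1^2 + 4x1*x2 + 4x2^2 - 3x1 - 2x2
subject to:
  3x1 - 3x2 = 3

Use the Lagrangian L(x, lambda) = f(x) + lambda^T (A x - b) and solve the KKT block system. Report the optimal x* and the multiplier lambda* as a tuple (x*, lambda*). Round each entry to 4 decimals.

Form the Lagrangian:
  L(x, lambda) = (1/2) x^T Q x + c^T x + lambda^T (A x - b)
Stationarity (grad_x L = 0): Q x + c + A^T lambda = 0.
Primal feasibility: A x = b.

This gives the KKT block system:
  [ Q   A^T ] [ x     ]   [-c ]
  [ A    0  ] [ lambda ] = [ b ]

Solving the linear system:
  x*      = (0.7391, -0.2609)
  lambda* = (-0.3768)
  f(x*)   = -0.2826

x* = (0.7391, -0.2609), lambda* = (-0.3768)


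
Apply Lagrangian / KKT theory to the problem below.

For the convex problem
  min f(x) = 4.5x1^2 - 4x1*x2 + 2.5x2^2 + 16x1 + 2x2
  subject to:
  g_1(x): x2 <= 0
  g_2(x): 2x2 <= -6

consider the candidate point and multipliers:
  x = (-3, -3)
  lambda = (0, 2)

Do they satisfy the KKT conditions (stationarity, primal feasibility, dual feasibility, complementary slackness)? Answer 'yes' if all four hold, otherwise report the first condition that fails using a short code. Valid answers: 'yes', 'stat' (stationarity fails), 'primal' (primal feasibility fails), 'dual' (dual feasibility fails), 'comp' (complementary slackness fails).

Gradient of f: grad f(x) = Q x + c = (1, -1)
Constraint values g_i(x) = a_i^T x - b_i:
  g_1((-3, -3)) = -3
  g_2((-3, -3)) = 0
Stationarity residual: grad f(x) + sum_i lambda_i a_i = (1, 3)
  -> stationarity FAILS
Primal feasibility (all g_i <= 0): OK
Dual feasibility (all lambda_i >= 0): OK
Complementary slackness (lambda_i * g_i(x) = 0 for all i): OK

Verdict: the first failing condition is stationarity -> stat.

stat


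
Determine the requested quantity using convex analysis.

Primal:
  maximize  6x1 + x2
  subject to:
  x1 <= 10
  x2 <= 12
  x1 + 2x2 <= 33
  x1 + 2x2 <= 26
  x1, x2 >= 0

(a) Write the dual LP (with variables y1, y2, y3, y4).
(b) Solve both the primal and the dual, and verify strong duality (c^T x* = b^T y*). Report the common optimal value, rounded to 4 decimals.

The standard primal-dual pair for 'max c^T x s.t. A x <= b, x >= 0' is:
  Dual:  min b^T y  s.t.  A^T y >= c,  y >= 0.

So the dual LP is:
  minimize  10y1 + 12y2 + 33y3 + 26y4
  subject to:
    y1 + y3 + y4 >= 6
    y2 + 2y3 + 2y4 >= 1
    y1, y2, y3, y4 >= 0

Solving the primal: x* = (10, 8).
  primal value c^T x* = 68.
Solving the dual: y* = (5.5, 0, 0, 0.5).
  dual value b^T y* = 68.
Strong duality: c^T x* = b^T y*. Confirmed.

68


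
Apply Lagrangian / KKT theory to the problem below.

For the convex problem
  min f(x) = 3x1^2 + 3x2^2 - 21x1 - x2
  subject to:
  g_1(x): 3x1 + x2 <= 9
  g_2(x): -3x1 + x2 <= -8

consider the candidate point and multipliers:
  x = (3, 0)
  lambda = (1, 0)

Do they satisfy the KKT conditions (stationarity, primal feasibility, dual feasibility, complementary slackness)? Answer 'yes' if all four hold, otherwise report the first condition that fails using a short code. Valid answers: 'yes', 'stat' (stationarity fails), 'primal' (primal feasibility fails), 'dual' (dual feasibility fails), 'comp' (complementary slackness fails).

Gradient of f: grad f(x) = Q x + c = (-3, -1)
Constraint values g_i(x) = a_i^T x - b_i:
  g_1((3, 0)) = 0
  g_2((3, 0)) = -1
Stationarity residual: grad f(x) + sum_i lambda_i a_i = (0, 0)
  -> stationarity OK
Primal feasibility (all g_i <= 0): OK
Dual feasibility (all lambda_i >= 0): OK
Complementary slackness (lambda_i * g_i(x) = 0 for all i): OK

Verdict: yes, KKT holds.

yes


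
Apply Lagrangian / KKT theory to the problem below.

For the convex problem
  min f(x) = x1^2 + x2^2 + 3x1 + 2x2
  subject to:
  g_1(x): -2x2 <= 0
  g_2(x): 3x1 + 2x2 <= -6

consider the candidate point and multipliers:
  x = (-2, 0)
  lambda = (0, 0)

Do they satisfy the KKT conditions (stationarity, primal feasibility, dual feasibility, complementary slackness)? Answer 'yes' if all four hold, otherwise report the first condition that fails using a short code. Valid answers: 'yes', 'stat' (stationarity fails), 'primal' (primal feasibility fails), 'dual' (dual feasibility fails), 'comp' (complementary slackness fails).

Gradient of f: grad f(x) = Q x + c = (-1, 2)
Constraint values g_i(x) = a_i^T x - b_i:
  g_1((-2, 0)) = 0
  g_2((-2, 0)) = 0
Stationarity residual: grad f(x) + sum_i lambda_i a_i = (-1, 2)
  -> stationarity FAILS
Primal feasibility (all g_i <= 0): OK
Dual feasibility (all lambda_i >= 0): OK
Complementary slackness (lambda_i * g_i(x) = 0 for all i): OK

Verdict: the first failing condition is stationarity -> stat.

stat


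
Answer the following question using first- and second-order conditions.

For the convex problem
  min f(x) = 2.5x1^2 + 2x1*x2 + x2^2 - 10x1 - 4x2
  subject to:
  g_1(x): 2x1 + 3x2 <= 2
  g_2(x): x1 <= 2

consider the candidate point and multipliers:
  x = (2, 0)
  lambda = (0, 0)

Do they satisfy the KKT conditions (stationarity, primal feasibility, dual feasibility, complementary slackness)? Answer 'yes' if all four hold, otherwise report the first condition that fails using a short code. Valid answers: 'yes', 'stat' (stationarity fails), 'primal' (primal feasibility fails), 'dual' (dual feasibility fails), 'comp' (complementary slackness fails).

Gradient of f: grad f(x) = Q x + c = (0, 0)
Constraint values g_i(x) = a_i^T x - b_i:
  g_1((2, 0)) = 2
  g_2((2, 0)) = 0
Stationarity residual: grad f(x) + sum_i lambda_i a_i = (0, 0)
  -> stationarity OK
Primal feasibility (all g_i <= 0): FAILS
Dual feasibility (all lambda_i >= 0): OK
Complementary slackness (lambda_i * g_i(x) = 0 for all i): OK

Verdict: the first failing condition is primal_feasibility -> primal.

primal


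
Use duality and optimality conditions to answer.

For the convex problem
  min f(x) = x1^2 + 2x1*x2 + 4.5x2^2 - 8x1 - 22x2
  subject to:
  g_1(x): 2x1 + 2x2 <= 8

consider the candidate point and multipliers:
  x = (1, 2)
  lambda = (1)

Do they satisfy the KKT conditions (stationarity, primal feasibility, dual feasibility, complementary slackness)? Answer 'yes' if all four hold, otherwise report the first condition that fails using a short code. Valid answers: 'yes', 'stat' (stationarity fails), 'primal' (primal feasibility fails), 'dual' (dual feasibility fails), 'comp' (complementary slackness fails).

Gradient of f: grad f(x) = Q x + c = (-2, -2)
Constraint values g_i(x) = a_i^T x - b_i:
  g_1((1, 2)) = -2
Stationarity residual: grad f(x) + sum_i lambda_i a_i = (0, 0)
  -> stationarity OK
Primal feasibility (all g_i <= 0): OK
Dual feasibility (all lambda_i >= 0): OK
Complementary slackness (lambda_i * g_i(x) = 0 for all i): FAILS

Verdict: the first failing condition is complementary_slackness -> comp.

comp


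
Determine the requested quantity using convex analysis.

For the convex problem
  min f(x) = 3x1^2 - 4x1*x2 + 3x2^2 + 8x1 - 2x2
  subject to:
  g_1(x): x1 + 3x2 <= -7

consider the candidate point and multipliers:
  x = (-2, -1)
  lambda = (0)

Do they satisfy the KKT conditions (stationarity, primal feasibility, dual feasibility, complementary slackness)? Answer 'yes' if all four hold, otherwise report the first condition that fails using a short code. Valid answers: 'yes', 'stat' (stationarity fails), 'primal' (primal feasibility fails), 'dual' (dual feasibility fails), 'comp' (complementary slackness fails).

Gradient of f: grad f(x) = Q x + c = (0, 0)
Constraint values g_i(x) = a_i^T x - b_i:
  g_1((-2, -1)) = 2
Stationarity residual: grad f(x) + sum_i lambda_i a_i = (0, 0)
  -> stationarity OK
Primal feasibility (all g_i <= 0): FAILS
Dual feasibility (all lambda_i >= 0): OK
Complementary slackness (lambda_i * g_i(x) = 0 for all i): OK

Verdict: the first failing condition is primal_feasibility -> primal.

primal


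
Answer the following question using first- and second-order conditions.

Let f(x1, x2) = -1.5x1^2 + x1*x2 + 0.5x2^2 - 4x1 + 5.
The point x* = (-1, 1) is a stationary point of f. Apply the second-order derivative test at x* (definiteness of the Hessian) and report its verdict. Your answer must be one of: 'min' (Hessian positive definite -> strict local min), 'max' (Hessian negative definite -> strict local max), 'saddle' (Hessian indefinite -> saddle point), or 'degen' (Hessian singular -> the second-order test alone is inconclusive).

Compute the Hessian H = grad^2 f:
  H = [[-3, 1], [1, 1]]
Verify stationarity: grad f(x*) = H x* + g = (0, 0).
Eigenvalues of H: -3.2361, 1.2361.
Eigenvalues have mixed signs, so H is indefinite -> x* is a saddle point.

saddle
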